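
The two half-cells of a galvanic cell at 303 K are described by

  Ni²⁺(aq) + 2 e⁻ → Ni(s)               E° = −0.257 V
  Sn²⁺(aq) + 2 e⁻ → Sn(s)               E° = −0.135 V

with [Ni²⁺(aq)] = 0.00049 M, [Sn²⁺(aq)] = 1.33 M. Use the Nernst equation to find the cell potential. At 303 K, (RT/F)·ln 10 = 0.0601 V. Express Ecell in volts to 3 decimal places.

+0.225 V

The Sn²⁺/Sn couple has the more positive E°, so it is the cathode; Ni²⁺/Ni is the anode.
E°cell = −0.135 − (−0.257) = +0.122 V, with n = 2 electrons transferred.
Balancing gives Sn²⁺(aq) + Ni(s) → Sn(s) + Ni²⁺(aq); hence Q = [Ni²⁺(aq)] / [Sn²⁺(aq)] = 0.000368 (log Q = −3.434).
By the Nernst equation, E = +0.122 − (0.0601/2)·(−3.434) = +0.225 V.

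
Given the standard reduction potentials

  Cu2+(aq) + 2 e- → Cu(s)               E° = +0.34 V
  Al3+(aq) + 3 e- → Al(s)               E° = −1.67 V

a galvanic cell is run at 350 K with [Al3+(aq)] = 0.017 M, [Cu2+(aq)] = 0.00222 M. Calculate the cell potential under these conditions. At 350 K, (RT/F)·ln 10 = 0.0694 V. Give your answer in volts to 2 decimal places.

+1.96 V

Since E°(Cu²⁺/Cu) > E°(Al³⁺/Al), Cu²⁺/Cu serves as the cathode.
E°cell = E°cat − E°an = +0.34 − (−1.67) = +2.01 V; n = 6.
The balanced reaction is 3 Cu2+(aq) + 2 Al(s) → 3 Cu(s) + 2 Al3+(aq), so Q = [Al3+(aq)]^2 / [Cu2+(aq)]^3 = 2.64×10^4 and log Q = 4.422.
E = E° − (0.0694/n)·log Q = +2.01 − (0.0694/6)(4.422) = +1.96 V.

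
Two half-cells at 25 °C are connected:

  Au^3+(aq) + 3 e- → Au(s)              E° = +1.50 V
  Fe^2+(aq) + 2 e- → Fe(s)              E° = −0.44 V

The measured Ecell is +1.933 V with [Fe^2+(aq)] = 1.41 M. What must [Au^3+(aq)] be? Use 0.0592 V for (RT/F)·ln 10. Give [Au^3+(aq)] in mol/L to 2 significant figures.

With Au³⁺/Au at the cathode and Fe²⁺/Fe at the anode, E°cell = +1.50 − (−0.44) = +1.94 V (n = 6).
Since E = E° − (0.0592/n)·log Q, log Q = n(E° − E)/0.0592 = 0.709.
The balanced reaction is 2 Au^3+(aq) + 3 Fe(s) → 2 Au(s) + 3 Fe^2+(aq), so Q = [Fe^2+(aq)]^3 / [Au^3+(aq)]^2.
Substituting the known concentrations and solving, log [Au^3+(aq)] = −0.131 and [Au^3+(aq)] = 0.74 M.

0.74 M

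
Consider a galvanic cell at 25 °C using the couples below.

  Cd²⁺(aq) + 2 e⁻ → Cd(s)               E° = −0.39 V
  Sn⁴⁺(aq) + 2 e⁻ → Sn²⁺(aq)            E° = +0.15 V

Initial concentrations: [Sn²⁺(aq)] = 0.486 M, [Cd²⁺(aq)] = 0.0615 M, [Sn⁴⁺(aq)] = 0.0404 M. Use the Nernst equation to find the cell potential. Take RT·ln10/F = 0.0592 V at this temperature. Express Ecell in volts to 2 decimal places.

+0.54 V

Since E°(Sn⁴⁺/Sn²⁺) > E°(Cd²⁺/Cd), Sn⁴⁺/Sn²⁺ serves as the cathode.
E°cell = +0.15 − (−0.39) = +0.54 V, with n = 2 electrons transferred.
For the overall reaction Sn⁴⁺(aq) + Cd(s) → Sn²⁺(aq) + Cd²⁺(aq), Q = ([Sn²⁺(aq)]·[Cd²⁺(aq)]) / [Sn⁴⁺(aq)] = 0.74, giving log Q = −0.131.
Applying E = E° − (RT ln10/nF)·log Q gives +0.54 − (0.0592/2)(−0.131) = +0.54 V.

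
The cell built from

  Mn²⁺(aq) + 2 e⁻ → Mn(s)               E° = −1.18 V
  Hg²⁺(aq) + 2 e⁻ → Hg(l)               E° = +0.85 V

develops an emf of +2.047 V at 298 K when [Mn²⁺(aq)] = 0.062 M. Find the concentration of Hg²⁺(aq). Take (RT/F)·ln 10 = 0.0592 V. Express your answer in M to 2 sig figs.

Hg²⁺/Hg is the cathode (higher E°); E°cell = +0.85 − (−1.18) = +2.03 V with n = 2.
Since E = E° − (0.0592/n)·log Q, log Q = n(E° − E)/0.0592 = −0.574.
Balancing electrons gives Hg²⁺(aq) + Mn(s) → Hg(l) + Mn²⁺(aq); thus Q = [Mn²⁺(aq)] / [Hg²⁺(aq)].
Solving for the unknown gives log [Hg²⁺(aq)] = −0.634, so [Hg²⁺(aq)] ≈ 0.23 M.

0.23 M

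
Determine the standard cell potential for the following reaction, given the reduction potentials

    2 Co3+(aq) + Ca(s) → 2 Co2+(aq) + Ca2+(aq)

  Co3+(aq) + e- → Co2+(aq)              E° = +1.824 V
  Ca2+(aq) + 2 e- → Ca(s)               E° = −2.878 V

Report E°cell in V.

+4.702 V

In the reaction as written, Co3+(aq) is reduced (cathode) and Ca2+(aq) is produced by oxidation at the anode.
E°cell = E°(cathode) − E°(anode) = +1.824 − (−2.878) = +4.702 V.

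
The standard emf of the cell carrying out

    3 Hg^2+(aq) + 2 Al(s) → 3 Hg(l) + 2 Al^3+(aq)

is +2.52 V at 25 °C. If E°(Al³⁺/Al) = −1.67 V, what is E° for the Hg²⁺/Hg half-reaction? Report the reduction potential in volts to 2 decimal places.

In the reaction as written the Hg²⁺/Hg couple is reduced (cathode) and Al³⁺/Al is oxidized (anode), so E°cell = E°(Hg²⁺/Hg) − E°(Al³⁺/Al).
E°(Hg²⁺/Hg) = E°cell + E°(anode) = +2.52 + (−1.67) = +0.85 V.

+0.85 V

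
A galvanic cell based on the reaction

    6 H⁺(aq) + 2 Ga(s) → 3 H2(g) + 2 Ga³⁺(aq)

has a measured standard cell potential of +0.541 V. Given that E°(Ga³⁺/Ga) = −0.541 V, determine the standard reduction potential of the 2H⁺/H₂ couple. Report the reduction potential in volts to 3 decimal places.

In the reaction as written the 2H⁺/H₂ couple is reduced (cathode) and Ga³⁺/Ga is oxidized (anode), so E°cell = E°(2H⁺/H₂) − E°(Ga³⁺/Ga).
E°(2H⁺/H₂) = E°cell + E°(anode) = +0.541 + (−0.541) = +0.000 V.

+0.000 V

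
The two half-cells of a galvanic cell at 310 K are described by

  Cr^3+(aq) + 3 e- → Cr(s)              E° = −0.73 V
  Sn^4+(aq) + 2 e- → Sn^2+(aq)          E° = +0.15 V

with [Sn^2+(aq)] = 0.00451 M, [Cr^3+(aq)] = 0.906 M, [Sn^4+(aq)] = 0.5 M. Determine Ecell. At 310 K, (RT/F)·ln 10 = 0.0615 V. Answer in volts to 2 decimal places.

+0.94 V

Since E°(Sn⁴⁺/Sn²⁺) > E°(Cr³⁺/Cr), Sn⁴⁺/Sn²⁺ serves as the cathode.
E°cell = +0.15 − (−0.73) = +0.88 V, with n = 6 electrons transferred.
Balancing gives 3 Sn^4+(aq) + 2 Cr(s) → 3 Sn^2+(aq) + 2 Cr^3+(aq); hence Q = ([Sn^2+(aq)]^3·[Cr^3+(aq)]^2) / [Sn^4+(aq)]^3 = 6.02×10^−7 (log Q = −6.220).
By the Nernst equation, E = +0.88 − (0.0615/6)·(−6.220) = +0.94 V.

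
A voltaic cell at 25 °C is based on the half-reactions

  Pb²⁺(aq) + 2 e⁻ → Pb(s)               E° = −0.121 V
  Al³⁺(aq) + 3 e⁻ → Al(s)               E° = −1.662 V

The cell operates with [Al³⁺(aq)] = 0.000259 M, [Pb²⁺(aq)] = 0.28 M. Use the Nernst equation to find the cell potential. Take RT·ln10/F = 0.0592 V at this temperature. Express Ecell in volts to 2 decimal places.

The Pb²⁺/Pb couple has the more positive E°, so it is the cathode; Al³⁺/Al is the anode.
E°cell = E°cat − E°an = −0.121 − (−1.662) = +1.541 V; n = 6.
The balanced reaction is 3 Pb²⁺(aq) + 2 Al(s) → 3 Pb(s) + 2 Al³⁺(aq), so Q = [Al³⁺(aq)]^2 / [Pb²⁺(aq)]^3 = 3.06×10^−6 and log Q = −5.515.
E = E° − (0.0592/n)·log Q = +1.541 − (0.0592/6)(−5.515) = +1.60 V.

+1.60 V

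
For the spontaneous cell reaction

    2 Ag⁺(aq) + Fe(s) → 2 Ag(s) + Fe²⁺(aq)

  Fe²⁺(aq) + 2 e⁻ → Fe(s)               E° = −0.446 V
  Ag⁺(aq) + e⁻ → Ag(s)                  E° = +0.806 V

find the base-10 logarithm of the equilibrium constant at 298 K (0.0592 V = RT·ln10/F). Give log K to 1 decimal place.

log K = 42.3

The Ag⁺/Ag couple is reduced (cathode); E°cell = +0.806 − (−0.446) = +1.252 V with n = 2.
At equilibrium E = 0, so log K = nE°cell / 0.0592 = (2)(+1.252) / 0.0592 = 42.3.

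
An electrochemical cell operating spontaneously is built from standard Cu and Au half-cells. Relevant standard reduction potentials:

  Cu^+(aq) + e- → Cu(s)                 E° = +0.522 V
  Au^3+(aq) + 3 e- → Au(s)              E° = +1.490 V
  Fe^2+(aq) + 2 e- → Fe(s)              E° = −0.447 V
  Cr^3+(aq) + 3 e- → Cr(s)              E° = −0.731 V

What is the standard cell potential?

Of the two couples in this cell, the one with the more positive reduction potential is reduced at the cathode: here that is Au³⁺/Au (+1.490 V); Cu⁺/Cu (+0.522 V) is the anode.
E°cell = E°(cathode) − E°(anode) = +1.490 − (+0.522) = +0.968 V.

+0.968 V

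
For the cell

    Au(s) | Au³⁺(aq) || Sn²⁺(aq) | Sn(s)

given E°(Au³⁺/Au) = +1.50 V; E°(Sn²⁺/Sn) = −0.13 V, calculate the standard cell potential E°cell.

By convention the left-hand electrode in cell notation is the anode (oxidation) and the right-hand electrode is the cathode (reduction).
E°cell = E°(right) − E°(left) = −0.13 − (+1.50) = −1.63 V.
The negative sign shows that, as written, the cell would require an external voltage to drive the reaction.

−1.63 V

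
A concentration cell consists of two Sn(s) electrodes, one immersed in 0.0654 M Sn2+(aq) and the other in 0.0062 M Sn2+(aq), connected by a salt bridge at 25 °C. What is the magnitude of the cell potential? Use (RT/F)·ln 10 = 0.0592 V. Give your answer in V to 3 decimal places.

0.030 V

For a concentration cell E°cell = 0, since both electrodes use the same couple.
The compartment with the higher Sn2+(aq) concentration (0.0654 M) acts as the cathode; ions are reduced there and produced at the dilute (0.0062 M) anode.
With n = 2, Ecell = −(0.0592/2)·log([dilute]/[conc]) = −(0.0592/2)·log(0.0062/0.0654) = +0.030 V.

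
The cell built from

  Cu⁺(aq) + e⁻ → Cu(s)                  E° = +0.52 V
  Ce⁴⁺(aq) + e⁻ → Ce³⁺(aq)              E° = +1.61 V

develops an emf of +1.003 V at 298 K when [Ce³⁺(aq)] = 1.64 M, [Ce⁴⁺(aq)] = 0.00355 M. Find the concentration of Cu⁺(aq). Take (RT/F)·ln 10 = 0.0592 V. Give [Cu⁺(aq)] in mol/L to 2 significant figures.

With Ce⁴⁺/Ce³⁺ at the cathode and Cu⁺/Cu at the anode, E°cell = +1.61 − (+0.52) = +1.09 V (n = 1).
From the Nernst equation, log Q = n(E° − E)/0.0592 = 1·(+1.09 − (+1.003))/0.0592 = 1.470.
For Ce⁴⁺(aq) + Cu(s) → Ce³⁺(aq) + Cu⁺(aq), the reaction quotient is Q = ([Ce³⁺(aq)]·[Cu⁺(aq)]) / [Ce⁴⁺(aq)].
Solving for the unknown gives log [Cu⁺(aq)] = −1.195, so [Cu⁺(aq)] ≈ 0.064 M.

0.064 M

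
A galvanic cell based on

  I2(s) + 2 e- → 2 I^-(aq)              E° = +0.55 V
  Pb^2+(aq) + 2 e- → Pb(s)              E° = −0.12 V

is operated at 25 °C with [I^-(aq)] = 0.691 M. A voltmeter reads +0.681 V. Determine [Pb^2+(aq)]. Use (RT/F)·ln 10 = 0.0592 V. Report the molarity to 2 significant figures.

With I₂/I⁻ at the cathode and Pb²⁺/Pb at the anode, E°cell = +0.55 − (−0.12) = +0.67 V (n = 2).
Rearranging E = E° − (0.0592/n)·log Q gives log Q = 2(+0.67 − (+0.681))/0.0592 = −0.372.
The balanced reaction is I2(s) + Pb(s) → 2 I^-(aq) + Pb^2+(aq), so Q = [I^-(aq)]^2·[Pb^2+(aq)].
Substituting the known concentrations and solving, log [Pb^2+(aq)] = −0.051 and [Pb^2+(aq)] = 0.89 M.

0.89 M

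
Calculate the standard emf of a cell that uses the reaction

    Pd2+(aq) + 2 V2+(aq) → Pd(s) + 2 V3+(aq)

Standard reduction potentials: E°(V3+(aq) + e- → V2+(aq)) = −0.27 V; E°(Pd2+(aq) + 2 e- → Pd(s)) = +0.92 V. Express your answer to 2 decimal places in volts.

In the reaction as written, Pd2+(aq) is reduced (cathode) and V3+(aq) is produced by oxidation at the anode.
E°cell = E°(cathode) − E°(anode) = +0.92 − (−0.27) = +1.19 V.

+1.19 V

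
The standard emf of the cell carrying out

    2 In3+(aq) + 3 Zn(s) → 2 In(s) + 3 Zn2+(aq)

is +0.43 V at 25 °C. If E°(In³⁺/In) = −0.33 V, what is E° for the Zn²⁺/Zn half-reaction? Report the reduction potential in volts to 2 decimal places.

In the reaction as written the In³⁺/In couple is reduced (cathode) and Zn²⁺/Zn is oxidized (anode), so E°cell = E°(In³⁺/In) − E°(Zn²⁺/Zn).
E°(Zn²⁺/Zn) = E°(cathode) − E°cell = −0.33 − (+0.43) = −0.76 V.

−0.76 V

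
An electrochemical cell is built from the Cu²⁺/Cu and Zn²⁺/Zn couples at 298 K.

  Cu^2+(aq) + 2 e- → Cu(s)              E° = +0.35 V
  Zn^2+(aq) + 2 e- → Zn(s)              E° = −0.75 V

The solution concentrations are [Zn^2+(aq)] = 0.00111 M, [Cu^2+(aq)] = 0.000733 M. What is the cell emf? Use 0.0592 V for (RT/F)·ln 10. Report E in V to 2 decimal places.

+1.09 V

The Cu²⁺/Cu couple has the more positive E°, so it is the cathode; Zn²⁺/Zn is the anode.
E°cell = +0.35 − (−0.75) = +1.10 V, with n = 2 electrons transferred.
For the overall reaction Cu^2+(aq) + Zn(s) → Cu(s) + Zn^2+(aq), Q = [Zn^2+(aq)] / [Cu^2+(aq)] = 1.51, giving log Q = 0.180.
E = E° − (0.0592/n)·log Q = +1.10 − (0.0592/2)(0.180) = +1.09 V.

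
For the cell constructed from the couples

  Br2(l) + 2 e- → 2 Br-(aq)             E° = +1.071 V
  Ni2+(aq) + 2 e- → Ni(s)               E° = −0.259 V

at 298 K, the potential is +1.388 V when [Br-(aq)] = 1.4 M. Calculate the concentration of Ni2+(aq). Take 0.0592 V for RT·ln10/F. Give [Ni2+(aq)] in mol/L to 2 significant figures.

Br₂/Br⁻ is the cathode (higher E°); E°cell = +1.071 − (−0.259) = +1.330 V with n = 2.
From the Nernst equation, log Q = n(E° − E)/0.0592 = 2·(+1.330 − (+1.388))/0.0592 = −1.959.
For Br2(l) + Ni(s) → 2 Br-(aq) + Ni2+(aq), the reaction quotient is Q = [Br-(aq)]^2·[Ni2+(aq)].
Substituting the known concentrations and solving, log [Ni2+(aq)] = −2.251 and [Ni2+(aq)] = 0.0056 M.

0.0056 M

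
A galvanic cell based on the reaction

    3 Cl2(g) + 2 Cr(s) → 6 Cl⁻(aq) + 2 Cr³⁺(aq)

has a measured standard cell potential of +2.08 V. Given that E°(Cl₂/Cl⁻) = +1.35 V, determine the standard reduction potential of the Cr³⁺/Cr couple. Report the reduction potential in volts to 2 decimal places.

In the reaction as written the Cl₂/Cl⁻ couple is reduced (cathode) and Cr³⁺/Cr is oxidized (anode), so E°cell = E°(Cl₂/Cl⁻) − E°(Cr³⁺/Cr).
E°(Cr³⁺/Cr) = E°(cathode) − E°cell = +1.35 − (+2.08) = −0.73 V.

−0.73 V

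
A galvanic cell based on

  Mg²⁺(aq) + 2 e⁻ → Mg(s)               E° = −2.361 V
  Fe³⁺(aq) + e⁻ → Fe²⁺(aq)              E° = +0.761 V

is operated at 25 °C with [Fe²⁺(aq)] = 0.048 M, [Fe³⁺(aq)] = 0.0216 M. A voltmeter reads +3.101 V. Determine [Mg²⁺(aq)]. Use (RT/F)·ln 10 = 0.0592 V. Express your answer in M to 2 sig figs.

1.0 M

Fe³⁺/Fe²⁺ is the cathode (higher E°); E°cell = +0.761 − (−2.361) = +3.122 V with n = 2.
Since E = E° − (0.0592/n)·log Q, log Q = n(E° − E)/0.0592 = 0.709.
Balancing electrons gives 2 Fe³⁺(aq) + Mg(s) → 2 Fe²⁺(aq) + Mg²⁺(aq); thus Q = ([Fe²⁺(aq)]^2·[Mg²⁺(aq)]) / [Fe³⁺(aq)]^2.
Isolating [Mg²⁺(aq)] in Q = 10^{0.709} yields log [Mg²⁺(aq)] = 0.015, i.e. 1.0 M.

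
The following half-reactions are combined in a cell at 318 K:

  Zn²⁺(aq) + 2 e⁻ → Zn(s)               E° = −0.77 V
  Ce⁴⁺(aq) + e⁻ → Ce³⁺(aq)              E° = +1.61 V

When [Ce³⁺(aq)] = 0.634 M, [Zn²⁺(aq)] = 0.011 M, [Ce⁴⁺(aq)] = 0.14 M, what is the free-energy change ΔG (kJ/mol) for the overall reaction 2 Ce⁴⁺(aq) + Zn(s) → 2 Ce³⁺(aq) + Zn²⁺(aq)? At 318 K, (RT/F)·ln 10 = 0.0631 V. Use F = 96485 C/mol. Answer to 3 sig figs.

With Ce⁴⁺/Ce³⁺ reduced at the cathode, E°cell = +1.61 − (−0.77) = +2.38 V and n = 2.
The reaction quotient is ([Ce³⁺(aq)]^2·[Zn²⁺(aq)]) / [Ce⁴⁺(aq)]^2 = 0.226; by Nernst, E = +2.38 − (0.0631/2)(−0.647) = +2.4004 V.
Finally ΔG = −nFE = −(2)(96485 C/mol)(+2.4004 V) = −463 kJ/mol.

−463 kJ/mol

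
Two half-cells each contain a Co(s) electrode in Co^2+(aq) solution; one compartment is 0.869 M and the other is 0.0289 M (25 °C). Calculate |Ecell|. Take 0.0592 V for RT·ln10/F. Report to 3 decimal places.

For a concentration cell E°cell = 0, since both electrodes use the same couple.
The compartment with the higher Co^2+(aq) concentration (0.869 M) acts as the cathode; ions are reduced there and produced at the dilute (0.0289 M) anode.
With n = 2, Ecell = −(0.0592/2)·log([dilute]/[conc]) = −(0.0592/2)·log(0.0289/0.869) = +0.044 V.

0.044 V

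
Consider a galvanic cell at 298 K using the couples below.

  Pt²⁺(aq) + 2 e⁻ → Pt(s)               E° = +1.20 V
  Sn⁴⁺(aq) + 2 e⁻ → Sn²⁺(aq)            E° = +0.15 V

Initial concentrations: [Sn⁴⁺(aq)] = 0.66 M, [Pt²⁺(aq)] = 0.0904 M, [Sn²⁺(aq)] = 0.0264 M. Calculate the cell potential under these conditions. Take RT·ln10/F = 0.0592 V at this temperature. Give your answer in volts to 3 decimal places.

+0.978 V

The Pt²⁺/Pt couple has the more positive E°, so it is the cathode; Sn⁴⁺/Sn²⁺ is the anode.
E°cell = E°cat − E°an = +1.20 − (+0.15) = +1.05 V; n = 2.
The balanced reaction is Pt²⁺(aq) + Sn²⁺(aq) → Pt(s) + Sn⁴⁺(aq), so Q = [Sn⁴⁺(aq)] / ([Pt²⁺(aq)]·[Sn²⁺(aq)]) = 277 and log Q = 2.442.
By the Nernst equation, E = +1.05 − (0.0592/2)·(2.442) = +0.978 V.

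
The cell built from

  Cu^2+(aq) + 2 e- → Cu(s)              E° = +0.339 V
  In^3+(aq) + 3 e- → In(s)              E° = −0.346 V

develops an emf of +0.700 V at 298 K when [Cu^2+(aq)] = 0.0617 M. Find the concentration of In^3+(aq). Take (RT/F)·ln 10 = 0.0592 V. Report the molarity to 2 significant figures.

With Cu²⁺/Cu at the cathode and In³⁺/In at the anode, E°cell = +0.339 − (−0.346) = +0.685 V (n = 6).
Rearranging E = E° − (0.0592/n)·log Q gives log Q = 6(+0.685 − (+0.700))/0.0592 = −1.520.
Balancing electrons gives 3 Cu^2+(aq) + 2 In(s) → 3 Cu(s) + 2 In^3+(aq); thus Q = [In^3+(aq)]^2 / [Cu^2+(aq)]^3.
Solving for the unknown gives log [In^3+(aq)] = −2.575, so [In^3+(aq)] ≈ 0.0027 M.

0.0027 M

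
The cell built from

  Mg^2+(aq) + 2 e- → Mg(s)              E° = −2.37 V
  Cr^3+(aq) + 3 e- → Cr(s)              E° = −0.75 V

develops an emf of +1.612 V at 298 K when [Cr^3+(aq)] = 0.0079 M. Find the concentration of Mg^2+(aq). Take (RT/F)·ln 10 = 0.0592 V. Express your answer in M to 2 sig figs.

Cr³⁺/Cr is the cathode (higher E°); E°cell = −0.75 − (−2.37) = +1.62 V with n = 6.
Rearranging E = E° − (0.0592/n)·log Q gives log Q = 6(+1.62 − (+1.612))/0.0592 = 0.811.
For 2 Cr^3+(aq) + 3 Mg(s) → 2 Cr(s) + 3 Mg^2+(aq), the reaction quotient is Q = [Mg^2+(aq)]^3 / [Cr^3+(aq)]^2.
Substituting the known concentrations and solving, log [Mg^2+(aq)] = −1.131 and [Mg^2+(aq)] = 0.074 M.

0.074 M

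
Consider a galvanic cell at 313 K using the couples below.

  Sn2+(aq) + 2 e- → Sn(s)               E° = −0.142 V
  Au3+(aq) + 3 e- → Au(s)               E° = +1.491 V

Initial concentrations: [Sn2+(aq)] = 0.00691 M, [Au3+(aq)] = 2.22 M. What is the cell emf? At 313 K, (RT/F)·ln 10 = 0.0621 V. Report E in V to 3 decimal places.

+1.707 V

Au³⁺/Au is reduced (cathode, E° = +1.491 V) and Sn²⁺/Sn is oxidized (anode).
E°cell = E°cat − E°an = +1.491 − (−0.142) = +1.633 V; n = 6.
Balancing gives 2 Au3+(aq) + 3 Sn(s) → 2 Au(s) + 3 Sn2+(aq); hence Q = [Sn2+(aq)]^3 / [Au3+(aq)]^2 = 6.69×10^−8 (log Q = −7.174).
E = E° − (0.0621/n)·log Q = +1.633 − (0.0621/6)(−7.174) = +1.707 V.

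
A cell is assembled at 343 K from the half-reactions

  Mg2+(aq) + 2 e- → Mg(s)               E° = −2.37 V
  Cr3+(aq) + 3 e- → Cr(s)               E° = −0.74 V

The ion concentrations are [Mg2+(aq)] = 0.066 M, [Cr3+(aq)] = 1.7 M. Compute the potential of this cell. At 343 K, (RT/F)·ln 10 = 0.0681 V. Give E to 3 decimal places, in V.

+1.675 V

Cr³⁺/Cr is reduced (cathode, E° = −0.74 V) and Mg²⁺/Mg is oxidized (anode).
E°cell = E°cat − E°an = −0.74 − (−2.37) = +1.63 V; n = 6.
For the overall reaction 2 Cr3+(aq) + 3 Mg(s) → 2 Cr(s) + 3 Mg2+(aq), Q = [Mg2+(aq)]^3 / [Cr3+(aq)]^2 = 9.95×10^−5, giving log Q = −4.002.
E = E° − (0.0681/n)·log Q = +1.63 − (0.0681/6)(−4.002) = +1.675 V.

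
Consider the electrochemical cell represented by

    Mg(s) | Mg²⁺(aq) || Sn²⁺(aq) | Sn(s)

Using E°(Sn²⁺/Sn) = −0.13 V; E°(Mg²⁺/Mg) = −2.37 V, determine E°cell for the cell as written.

By convention the left-hand electrode in cell notation is the anode (oxidation) and the right-hand electrode is the cathode (reduction).
E°cell = E°(right) − E°(left) = −0.13 − (−2.37) = +2.24 V.

+2.24 V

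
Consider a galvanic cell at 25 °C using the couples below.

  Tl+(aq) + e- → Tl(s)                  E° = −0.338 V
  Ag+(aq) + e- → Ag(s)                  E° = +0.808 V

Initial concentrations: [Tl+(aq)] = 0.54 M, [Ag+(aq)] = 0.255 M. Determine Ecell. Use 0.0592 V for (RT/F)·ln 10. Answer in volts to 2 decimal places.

+1.13 V

Since E°(Ag⁺/Ag) > E°(Tl⁺/Tl), Ag⁺/Ag serves as the cathode.
E°cell = E°cat − E°an = +0.808 − (−0.338) = +1.146 V; n = 1.
For the overall reaction Ag+(aq) + Tl(s) → Ag(s) + Tl+(aq), Q = [Tl+(aq)] / [Ag+(aq)] = 2.12, giving log Q = 0.326.
By the Nernst equation, E = +1.146 − (0.0592/1)·(0.326) = +1.13 V.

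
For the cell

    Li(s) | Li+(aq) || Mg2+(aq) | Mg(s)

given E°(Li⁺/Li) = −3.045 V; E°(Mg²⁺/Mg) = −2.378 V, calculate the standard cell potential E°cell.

+0.667 V

By convention the left-hand electrode in cell notation is the anode (oxidation) and the right-hand electrode is the cathode (reduction).
E°cell = E°(right) − E°(left) = −2.378 − (−3.045) = +0.667 V.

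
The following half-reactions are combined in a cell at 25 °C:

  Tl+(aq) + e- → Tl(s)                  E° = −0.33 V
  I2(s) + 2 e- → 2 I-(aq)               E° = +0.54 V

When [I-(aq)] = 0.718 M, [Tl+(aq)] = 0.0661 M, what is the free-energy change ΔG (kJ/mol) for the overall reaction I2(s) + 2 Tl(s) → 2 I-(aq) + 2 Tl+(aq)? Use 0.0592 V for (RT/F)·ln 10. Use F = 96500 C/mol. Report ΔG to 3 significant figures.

−183 kJ/mol

E°cell = +0.54 − (−0.33) = +0.87 V; the balanced reaction transfers n = 2 electrons.
Q = [I-(aq)]^2·[Tl+(aq)]^2 = 0.00225, so log Q = −2.647 and E = +0.87 − (0.0592/2)(−2.647) = +0.9484 V.
Then ΔG = −nFE = −2 × 96500 × +0.9484 J/mol = −183 kJ/mol.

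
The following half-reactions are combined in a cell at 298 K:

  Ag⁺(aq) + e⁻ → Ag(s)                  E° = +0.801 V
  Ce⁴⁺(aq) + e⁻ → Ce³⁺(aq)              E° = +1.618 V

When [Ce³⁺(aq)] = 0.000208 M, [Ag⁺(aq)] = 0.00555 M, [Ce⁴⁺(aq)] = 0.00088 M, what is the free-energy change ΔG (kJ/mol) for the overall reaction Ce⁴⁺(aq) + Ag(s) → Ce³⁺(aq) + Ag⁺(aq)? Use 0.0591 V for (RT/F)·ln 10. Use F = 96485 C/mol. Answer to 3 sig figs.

With Ce⁴⁺/Ce³⁺ reduced at the cathode, E°cell = +1.618 − (+0.801) = +0.817 V and n = 1.
The reaction quotient is ([Ce³⁺(aq)]·[Ag⁺(aq)]) / [Ce⁴⁺(aq)] = 0.00131; by Nernst, E = +0.817 − (0.0591/1)(−2.882) = +0.9873 V.
Then ΔG = −nFE = −1 × 96485 × +0.9873 J/mol = −95.3 kJ/mol.

−95.3 kJ/mol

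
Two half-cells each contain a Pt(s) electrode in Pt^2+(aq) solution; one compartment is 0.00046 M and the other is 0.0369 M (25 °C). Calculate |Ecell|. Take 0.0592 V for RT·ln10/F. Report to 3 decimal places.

For a concentration cell E°cell = 0, since both electrodes use the same couple.
The compartment with the higher Pt^2+(aq) concentration (0.0369 M) acts as the cathode; ions are reduced there and produced at the dilute (0.00046 M) anode.
With n = 2, Ecell = −(0.0592/2)·log([dilute]/[conc]) = −(0.0592/2)·log(0.00046/0.0369) = +0.056 V.

0.056 V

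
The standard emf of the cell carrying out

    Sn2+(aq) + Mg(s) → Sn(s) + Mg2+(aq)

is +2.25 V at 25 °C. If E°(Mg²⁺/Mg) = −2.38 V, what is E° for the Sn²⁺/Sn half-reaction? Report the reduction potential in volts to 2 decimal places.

In the reaction as written the Sn²⁺/Sn couple is reduced (cathode) and Mg²⁺/Mg is oxidized (anode), so E°cell = E°(Sn²⁺/Sn) − E°(Mg²⁺/Mg).
E°(Sn²⁺/Sn) = E°cell + E°(anode) = +2.25 + (−2.38) = −0.13 V.

−0.13 V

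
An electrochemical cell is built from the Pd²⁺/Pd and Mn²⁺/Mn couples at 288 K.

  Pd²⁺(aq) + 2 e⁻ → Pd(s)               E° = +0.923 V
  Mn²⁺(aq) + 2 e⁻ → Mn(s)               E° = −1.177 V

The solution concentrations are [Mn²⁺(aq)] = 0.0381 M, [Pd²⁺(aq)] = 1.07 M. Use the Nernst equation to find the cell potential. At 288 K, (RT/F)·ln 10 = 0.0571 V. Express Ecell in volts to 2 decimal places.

Pd²⁺/Pd is reduced (cathode, E° = +0.923 V) and Mn²⁺/Mn is oxidized (anode).
E°cell = +0.923 − (−1.177) = +2.100 V, with n = 2 electrons transferred.
For the overall reaction Pd²⁺(aq) + Mn(s) → Pd(s) + Mn²⁺(aq), Q = [Mn²⁺(aq)] / [Pd²⁺(aq)] = 0.0356, giving log Q = −1.448.
By the Nernst equation, E = +2.100 − (0.0571/2)·(−1.448) = +2.14 V.

+2.14 V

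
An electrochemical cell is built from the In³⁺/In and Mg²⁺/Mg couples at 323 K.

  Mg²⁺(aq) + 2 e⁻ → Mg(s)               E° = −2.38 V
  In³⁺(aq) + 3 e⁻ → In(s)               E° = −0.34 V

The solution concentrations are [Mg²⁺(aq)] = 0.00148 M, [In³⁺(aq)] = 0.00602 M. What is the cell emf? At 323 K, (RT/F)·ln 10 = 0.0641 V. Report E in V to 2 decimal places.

+2.08 V

The In³⁺/In couple has the more positive E°, so it is the cathode; Mg²⁺/Mg is the anode.
E°cell = E°cat − E°an = −0.34 − (−2.38) = +2.04 V; n = 6.
Balancing gives 2 In³⁺(aq) + 3 Mg(s) → 2 In(s) + 3 Mg²⁺(aq); hence Q = [Mg²⁺(aq)]^3 / [In³⁺(aq)]^2 = 8.95×10^−5 (log Q = −4.048).
E = E° − (0.0641/n)·log Q = +2.04 − (0.0641/6)(−4.048) = +2.08 V.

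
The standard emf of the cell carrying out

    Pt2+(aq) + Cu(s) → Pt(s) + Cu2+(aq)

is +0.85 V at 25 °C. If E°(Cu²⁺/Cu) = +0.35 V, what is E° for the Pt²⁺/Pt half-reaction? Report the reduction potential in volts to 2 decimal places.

In the reaction as written the Pt²⁺/Pt couple is reduced (cathode) and Cu²⁺/Cu is oxidized (anode), so E°cell = E°(Pt²⁺/Pt) − E°(Cu²⁺/Cu).
E°(Pt²⁺/Pt) = E°cell + E°(anode) = +0.85 + (+0.35) = +1.20 V.

+1.20 V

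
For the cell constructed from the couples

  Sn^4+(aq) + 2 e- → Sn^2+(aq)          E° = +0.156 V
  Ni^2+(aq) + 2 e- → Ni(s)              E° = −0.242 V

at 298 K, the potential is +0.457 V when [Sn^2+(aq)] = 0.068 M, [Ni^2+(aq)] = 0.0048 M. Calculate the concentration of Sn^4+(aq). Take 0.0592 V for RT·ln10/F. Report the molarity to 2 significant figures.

With Sn⁴⁺/Sn²⁺ at the cathode and Ni²⁺/Ni at the anode, E°cell = +0.156 − (−0.242) = +0.398 V (n = 2).
Rearranging E = E° − (0.0592/n)·log Q gives log Q = 2(+0.398 − (+0.457))/0.0592 = −1.993.
For Sn^4+(aq) + Ni(s) → Sn^2+(aq) + Ni^2+(aq), the reaction quotient is Q = ([Sn^2+(aq)]·[Ni^2+(aq)]) / [Sn^4+(aq)].
Substituting the known concentrations and solving, log [Sn^4+(aq)] = −1.493 and [Sn^4+(aq)] = 0.032 M.

0.032 M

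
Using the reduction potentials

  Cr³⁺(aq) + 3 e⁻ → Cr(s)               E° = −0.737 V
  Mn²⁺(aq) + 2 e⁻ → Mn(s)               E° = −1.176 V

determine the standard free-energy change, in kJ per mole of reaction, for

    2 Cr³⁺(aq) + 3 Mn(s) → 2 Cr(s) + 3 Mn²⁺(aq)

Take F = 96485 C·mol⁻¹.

In the reaction as written Cr³⁺(aq) is reduced, so the Cr³⁺/Cr couple is the cathode and Mn²⁺/Mn is the anode.
E°cell = −0.737 − (−1.176) = +0.439 V; balancing electrons gives n = 6.
ΔG° = −nFE°cell = −(6)(96485)(+0.439) J/mol = −254 kJ/mol.

−254 kJ/mol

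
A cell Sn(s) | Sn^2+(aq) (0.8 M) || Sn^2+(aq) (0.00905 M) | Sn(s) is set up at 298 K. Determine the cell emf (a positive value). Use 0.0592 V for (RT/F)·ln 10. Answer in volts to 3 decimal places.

For a concentration cell E°cell = 0, since both electrodes use the same couple.
The compartment with the higher Sn^2+(aq) concentration (0.8 M) acts as the cathode; ions are reduced there and produced at the dilute (0.00905 M) anode.
With n = 2, Ecell = −(0.0592/2)·log([dilute]/[conc]) = −(0.0592/2)·log(0.00905/0.8) = +0.058 V.

0.058 V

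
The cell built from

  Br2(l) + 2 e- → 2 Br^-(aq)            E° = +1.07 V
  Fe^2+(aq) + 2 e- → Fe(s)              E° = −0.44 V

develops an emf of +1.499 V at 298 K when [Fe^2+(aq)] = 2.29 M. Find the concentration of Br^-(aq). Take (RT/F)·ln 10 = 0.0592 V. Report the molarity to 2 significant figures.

1.0 M

With Br₂/Br⁻ at the cathode and Fe²⁺/Fe at the anode, E°cell = +1.07 − (−0.44) = +1.51 V (n = 2).
Rearranging E = E° − (0.0592/n)·log Q gives log Q = 2(+1.51 − (+1.499))/0.0592 = 0.372.
For Br2(l) + Fe(s) → 2 Br^-(aq) + Fe^2+(aq), the reaction quotient is Q = [Br^-(aq)]^2·[Fe^2+(aq)].
Solving for the unknown gives log [Br^-(aq)] = 0.006, so [Br^-(aq)] ≈ 1.0 M.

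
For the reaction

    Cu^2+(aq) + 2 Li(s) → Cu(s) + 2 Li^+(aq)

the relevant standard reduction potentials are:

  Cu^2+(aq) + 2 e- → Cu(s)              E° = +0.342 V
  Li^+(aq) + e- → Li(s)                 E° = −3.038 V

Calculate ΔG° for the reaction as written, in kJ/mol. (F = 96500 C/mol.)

−652 kJ/mol

In the reaction as written Cu^2+(aq) is reduced, so the Cu²⁺/Cu couple is the cathode and Li⁺/Li is the anode.
E°cell = +0.342 − (−3.038) = +3.380 V; balancing electrons gives n = 2.
ΔG° = −nFE°cell = −(2)(96500)(+3.380) J/mol = −652 kJ/mol.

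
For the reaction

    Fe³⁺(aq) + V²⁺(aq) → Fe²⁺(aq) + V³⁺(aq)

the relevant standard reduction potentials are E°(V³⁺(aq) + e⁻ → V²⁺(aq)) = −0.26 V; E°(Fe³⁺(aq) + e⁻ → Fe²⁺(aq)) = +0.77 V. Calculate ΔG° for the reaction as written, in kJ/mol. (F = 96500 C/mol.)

In the reaction as written Fe³⁺(aq) is reduced, so the Fe³⁺/Fe²⁺ couple is the cathode and V³⁺/V²⁺ is the anode.
E°cell = +0.77 − (−0.26) = +1.03 V; balancing electrons gives n = 1.
ΔG° = −nFE°cell = −(1)(96500)(+1.03) J/mol = −99.4 kJ/mol.

−99.4 kJ/mol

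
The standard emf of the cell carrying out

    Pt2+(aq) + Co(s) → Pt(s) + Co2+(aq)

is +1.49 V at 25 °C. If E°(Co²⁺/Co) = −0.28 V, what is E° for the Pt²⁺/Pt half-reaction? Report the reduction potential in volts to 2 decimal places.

In the reaction as written the Pt²⁺/Pt couple is reduced (cathode) and Co²⁺/Co is oxidized (anode), so E°cell = E°(Pt²⁺/Pt) − E°(Co²⁺/Co).
E°(Pt²⁺/Pt) = E°cell + E°(anode) = +1.49 + (−0.28) = +1.21 V.

+1.21 V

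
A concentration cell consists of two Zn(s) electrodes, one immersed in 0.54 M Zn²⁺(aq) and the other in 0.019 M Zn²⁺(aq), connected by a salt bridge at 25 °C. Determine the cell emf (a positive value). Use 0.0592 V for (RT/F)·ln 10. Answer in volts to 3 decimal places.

For a concentration cell E°cell = 0, since both electrodes use the same couple.
The compartment with the higher Zn²⁺(aq) concentration (0.54 M) acts as the cathode; ions are reduced there and produced at the dilute (0.019 M) anode.
With n = 2, Ecell = −(0.0592/2)·log([dilute]/[conc]) = −(0.0592/2)·log(0.019/0.54) = +0.043 V.

0.043 V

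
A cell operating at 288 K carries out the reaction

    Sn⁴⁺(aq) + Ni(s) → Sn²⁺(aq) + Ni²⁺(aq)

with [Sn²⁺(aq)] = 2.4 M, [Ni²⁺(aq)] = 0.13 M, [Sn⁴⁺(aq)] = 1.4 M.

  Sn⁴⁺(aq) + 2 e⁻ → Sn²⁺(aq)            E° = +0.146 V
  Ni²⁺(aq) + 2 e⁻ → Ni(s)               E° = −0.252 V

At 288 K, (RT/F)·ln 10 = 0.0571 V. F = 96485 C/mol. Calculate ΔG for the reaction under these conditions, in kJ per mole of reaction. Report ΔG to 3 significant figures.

E°cell = +0.146 − (−0.252) = +0.398 V; the balanced reaction transfers n = 2 electrons.
The reaction quotient is ([Sn²⁺(aq)]·[Ni²⁺(aq)]) / [Sn⁴⁺(aq)] = 0.223; by Nernst, E = +0.398 − (0.0571/2)(−0.652) = +0.4166 V.
Finally ΔG = −nFE = −(2)(96485 C/mol)(+0.4166 V) = −80.4 kJ/mol.

−80.4 kJ/mol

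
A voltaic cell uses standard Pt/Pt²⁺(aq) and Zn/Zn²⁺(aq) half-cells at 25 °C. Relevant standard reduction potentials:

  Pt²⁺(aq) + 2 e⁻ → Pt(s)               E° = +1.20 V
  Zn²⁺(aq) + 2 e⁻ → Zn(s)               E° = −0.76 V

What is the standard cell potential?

The Pt²⁺/Pt couple has the higher E°, so Pt ion is reduced (cathode) and Zn is oxidized (anode).
E°cell = E°(cathode) − E°(anode) = +1.20 − (−0.76) = +1.96 V.

+1.96 V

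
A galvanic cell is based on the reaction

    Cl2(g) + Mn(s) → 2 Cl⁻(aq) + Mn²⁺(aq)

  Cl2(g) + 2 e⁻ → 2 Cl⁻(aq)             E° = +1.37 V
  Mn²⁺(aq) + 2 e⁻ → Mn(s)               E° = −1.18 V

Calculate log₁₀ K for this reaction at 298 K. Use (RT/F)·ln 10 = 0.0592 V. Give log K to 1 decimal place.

log K = 86.1

The Cl₂/Cl⁻ couple is reduced (cathode); E°cell = +1.37 − (−1.18) = +2.55 V with n = 2.
At equilibrium E = 0, so log K = nE°cell / 0.0592 = (2)(+2.55) / 0.0592 = 86.1.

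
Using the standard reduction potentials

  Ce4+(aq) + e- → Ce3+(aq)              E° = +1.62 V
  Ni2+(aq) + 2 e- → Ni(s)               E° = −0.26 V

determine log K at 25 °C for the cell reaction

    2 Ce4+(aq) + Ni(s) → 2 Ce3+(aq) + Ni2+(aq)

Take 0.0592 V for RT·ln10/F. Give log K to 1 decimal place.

log K = 63.5

The Ce⁴⁺/Ce³⁺ couple is reduced (cathode); E°cell = +1.62 − (−0.26) = +1.88 V with n = 2.
At equilibrium E = 0, so log K = nE°cell / 0.0592 = (2)(+1.88) / 0.0592 = 63.5.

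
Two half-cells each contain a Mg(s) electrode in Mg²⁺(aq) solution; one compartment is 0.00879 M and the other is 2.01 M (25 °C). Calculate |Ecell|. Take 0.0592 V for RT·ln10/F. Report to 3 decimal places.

0.070 V

For a concentration cell E°cell = 0, since both electrodes use the same couple.
The compartment with the higher Mg²⁺(aq) concentration (2.01 M) acts as the cathode; ions are reduced there and produced at the dilute (0.00879 M) anode.
With n = 2, Ecell = −(0.0592/2)·log([dilute]/[conc]) = −(0.0592/2)·log(0.00879/2.01) = +0.070 V.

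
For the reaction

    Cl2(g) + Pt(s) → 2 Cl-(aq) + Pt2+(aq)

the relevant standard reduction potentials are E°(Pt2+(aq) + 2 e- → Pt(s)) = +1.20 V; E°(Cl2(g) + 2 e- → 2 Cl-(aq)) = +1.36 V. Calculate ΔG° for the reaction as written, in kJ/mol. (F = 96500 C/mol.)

In the reaction as written Cl2(g) is reduced, so the Cl₂/Cl⁻ couple is the cathode and Pt²⁺/Pt is the anode.
E°cell = +1.36 − (+1.20) = +0.16 V; balancing electrons gives n = 2.
ΔG° = −nFE°cell = −(2)(96500)(+0.16) J/mol = −30.9 kJ/mol.

−30.9 kJ/mol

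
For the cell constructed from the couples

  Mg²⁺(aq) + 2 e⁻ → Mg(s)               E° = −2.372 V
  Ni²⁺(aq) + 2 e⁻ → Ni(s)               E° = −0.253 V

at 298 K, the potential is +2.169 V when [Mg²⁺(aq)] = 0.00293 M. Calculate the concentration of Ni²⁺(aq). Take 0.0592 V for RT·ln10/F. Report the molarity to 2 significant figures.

The Ni²⁺/Ni couple has the larger reduction potential, so it is the cathode: E°cell = −0.253 − (−2.372) = +2.119 V and n = 2.
Rearranging E = E° − (0.0592/n)·log Q gives log Q = 2(+2.119 − (+2.169))/0.0592 = −1.689.
Balancing electrons gives Ni²⁺(aq) + Mg(s) → Ni(s) + Mg²⁺(aq); thus Q = [Mg²⁺(aq)] / [Ni²⁺(aq)].
Solving for the unknown gives log [Ni²⁺(aq)] = −0.844, so [Ni²⁺(aq)] ≈ 0.14 M.

0.14 M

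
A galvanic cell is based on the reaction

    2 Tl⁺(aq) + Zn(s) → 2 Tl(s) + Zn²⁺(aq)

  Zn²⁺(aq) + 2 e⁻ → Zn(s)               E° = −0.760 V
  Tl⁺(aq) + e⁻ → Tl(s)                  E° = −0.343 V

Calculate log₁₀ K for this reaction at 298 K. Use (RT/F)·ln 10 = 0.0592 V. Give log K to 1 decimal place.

log K = 14.1

The Tl⁺/Tl couple is reduced (cathode); E°cell = −0.343 − (−0.760) = +0.417 V with n = 2.
At equilibrium E = 0, so log K = nE°cell / 0.0592 = (2)(+0.417) / 0.0592 = 14.1.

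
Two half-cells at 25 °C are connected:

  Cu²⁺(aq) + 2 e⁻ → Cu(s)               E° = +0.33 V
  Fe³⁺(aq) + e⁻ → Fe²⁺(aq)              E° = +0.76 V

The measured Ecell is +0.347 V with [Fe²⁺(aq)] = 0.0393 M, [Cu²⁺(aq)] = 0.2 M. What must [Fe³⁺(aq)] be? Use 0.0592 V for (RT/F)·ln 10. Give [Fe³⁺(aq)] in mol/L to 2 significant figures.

0.00070 M

Fe³⁺/Fe²⁺ is the cathode (higher E°); E°cell = +0.76 − (+0.33) = +0.43 V with n = 2.
Rearranging E = E° − (0.0592/n)·log Q gives log Q = 2(+0.43 − (+0.347))/0.0592 = 2.804.
The balanced reaction is 2 Fe³⁺(aq) + Cu(s) → 2 Fe²⁺(aq) + Cu²⁺(aq), so Q = ([Fe²⁺(aq)]^2·[Cu²⁺(aq)]) / [Fe³⁺(aq)]^2.
Isolating [Fe³⁺(aq)] in Q = 10^{2.804} yields log [Fe³⁺(aq)] = −3.157, i.e. 0.00070 M.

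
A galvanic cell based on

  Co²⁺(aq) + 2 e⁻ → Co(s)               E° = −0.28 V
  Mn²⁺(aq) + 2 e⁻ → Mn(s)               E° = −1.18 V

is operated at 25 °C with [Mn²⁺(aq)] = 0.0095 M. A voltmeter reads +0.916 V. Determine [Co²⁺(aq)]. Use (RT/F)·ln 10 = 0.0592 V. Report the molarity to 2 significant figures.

With Co²⁺/Co at the cathode and Mn²⁺/Mn at the anode, E°cell = −0.28 − (−1.18) = +0.90 V (n = 2).
Since E = E° − (0.0592/n)·log Q, log Q = n(E° − E)/0.0592 = −0.541.
For Co²⁺(aq) + Mn(s) → Co(s) + Mn²⁺(aq), the reaction quotient is Q = [Mn²⁺(aq)] / [Co²⁺(aq)].
Isolating [Co²⁺(aq)] in Q = 10^{−0.541} yields log [Co²⁺(aq)] = −1.481, i.e. 0.033 M.

0.033 M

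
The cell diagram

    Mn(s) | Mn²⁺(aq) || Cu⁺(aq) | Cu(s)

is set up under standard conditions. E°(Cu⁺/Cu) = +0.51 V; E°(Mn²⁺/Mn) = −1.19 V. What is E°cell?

By convention the left-hand electrode in cell notation is the anode (oxidation) and the right-hand electrode is the cathode (reduction).
E°cell = E°(right) − E°(left) = +0.51 − (−1.19) = +1.70 V.

+1.70 V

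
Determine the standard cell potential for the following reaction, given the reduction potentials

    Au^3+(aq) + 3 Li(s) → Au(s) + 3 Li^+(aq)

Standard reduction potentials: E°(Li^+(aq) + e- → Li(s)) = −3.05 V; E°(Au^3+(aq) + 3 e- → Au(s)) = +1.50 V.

+4.55 V

Au^3+(aq) gains electrons, so the Au³⁺/Au couple is the cathode; the Li⁺/Li couple is the anode.
E°cell = E°(cathode) − E°(anode) = +1.50 − (−3.05) = +4.55 V.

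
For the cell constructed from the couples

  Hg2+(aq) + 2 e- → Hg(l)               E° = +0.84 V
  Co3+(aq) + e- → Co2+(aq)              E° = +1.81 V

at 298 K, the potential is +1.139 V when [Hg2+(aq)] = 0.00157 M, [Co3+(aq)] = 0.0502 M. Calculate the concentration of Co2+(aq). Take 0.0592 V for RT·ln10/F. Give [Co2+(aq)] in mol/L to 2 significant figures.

Co³⁺/Co²⁺ is the cathode (higher E°); E°cell = +1.81 − (+0.84) = +0.97 V with n = 2.
Since E = E° − (0.0592/n)·log Q, log Q = n(E° − E)/0.0592 = −5.709.
Balancing electrons gives 2 Co3+(aq) + Hg(l) → 2 Co2+(aq) + Hg2+(aq); thus Q = ([Co2+(aq)]^2·[Hg2+(aq)]) / [Co3+(aq)]^2.
Substituting the known concentrations and solving, log [Co2+(aq)] = −2.752 and [Co2+(aq)] = 0.0018 M.

0.0018 M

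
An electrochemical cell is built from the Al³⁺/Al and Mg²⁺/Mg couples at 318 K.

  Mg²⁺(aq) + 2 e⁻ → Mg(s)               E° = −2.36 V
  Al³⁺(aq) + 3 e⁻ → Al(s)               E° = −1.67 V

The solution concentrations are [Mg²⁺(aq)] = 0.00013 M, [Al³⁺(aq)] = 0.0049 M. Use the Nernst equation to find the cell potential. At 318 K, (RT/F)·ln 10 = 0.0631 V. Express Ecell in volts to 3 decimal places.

The Al³⁺/Al couple has the more positive E°, so it is the cathode; Mg²⁺/Mg is the anode.
E°cell = E°cat − E°an = −1.67 − (−2.36) = +0.69 V; n = 6.
The balanced reaction is 2 Al³⁺(aq) + 3 Mg(s) → 2 Al(s) + 3 Mg²⁺(aq), so Q = [Mg²⁺(aq)]^3 / [Al³⁺(aq)]^2 = 9.15×10^−8 and log Q = −7.039.
By the Nernst equation, E = +0.69 − (0.0631/6)·(−7.039) = +0.764 V.

+0.764 V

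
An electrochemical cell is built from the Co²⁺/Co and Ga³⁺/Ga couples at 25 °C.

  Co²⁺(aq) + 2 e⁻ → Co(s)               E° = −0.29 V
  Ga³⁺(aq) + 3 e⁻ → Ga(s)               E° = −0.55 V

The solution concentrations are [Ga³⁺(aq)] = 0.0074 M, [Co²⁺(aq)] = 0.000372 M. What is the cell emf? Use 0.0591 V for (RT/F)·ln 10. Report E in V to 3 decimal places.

+0.201 V

The Co²⁺/Co couple has the more positive E°, so it is the cathode; Ga³⁺/Ga is the anode.
E°cell = E°cat − E°an = −0.29 − (−0.55) = +0.26 V; n = 6.
The balanced reaction is 3 Co²⁺(aq) + 2 Ga(s) → 3 Co(s) + 2 Ga³⁺(aq), so Q = [Ga³⁺(aq)]^2 / [Co²⁺(aq)]^3 = 1.06×10^6 and log Q = 6.027.
E = E° − (0.0591/n)·log Q = +0.26 − (0.0591/6)(6.027) = +0.201 V.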